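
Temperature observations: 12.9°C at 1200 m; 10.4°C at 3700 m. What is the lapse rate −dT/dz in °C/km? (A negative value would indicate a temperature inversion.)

Γ = −ΔT/Δz = (12.9 − 10.4) / (3700 − 1200) m
  = 2.5°C / 2.5 km = 1°C/km

1°C/km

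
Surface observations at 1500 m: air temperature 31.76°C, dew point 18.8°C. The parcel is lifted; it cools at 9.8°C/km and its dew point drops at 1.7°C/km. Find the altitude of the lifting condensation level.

T and T_d converge at 9.8 − 1.7 = 8.1°C per km
Height above start = (31.76 − 18.8) / 8.1 = 1.6 km
LCL altitude = 1500 m + 1600 m = 3100 m

3100 m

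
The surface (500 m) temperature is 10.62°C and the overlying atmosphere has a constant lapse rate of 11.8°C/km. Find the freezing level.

1400 m

Height above start = (10.62 − 0) / 11.8 = 0.9 km
Altitude = 500 m + 900 m = 1400 m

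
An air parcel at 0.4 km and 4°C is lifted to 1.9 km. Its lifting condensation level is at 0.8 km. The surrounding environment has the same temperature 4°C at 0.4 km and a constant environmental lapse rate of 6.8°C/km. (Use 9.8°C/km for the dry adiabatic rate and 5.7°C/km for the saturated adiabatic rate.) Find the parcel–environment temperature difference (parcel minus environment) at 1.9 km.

+0.01°C (parcel warmer than environment)

Parcel:
  From 400 m to 800 m (dry): cools by 9.8 × 0.4 = 3.92°C, giving 0.08°C.
  From 800 m to 1900 m (saturated): cools by 5.7 × 1.1 = 6.27°C, giving -6.19°C.
Environment:
  From 400 m to 1900 m (environment): cools by 6.8 × 1.5 = 10.2°C, giving -6.2°C.
T_parcel − T_env = -6.19 − (-6.2) = +0.01°C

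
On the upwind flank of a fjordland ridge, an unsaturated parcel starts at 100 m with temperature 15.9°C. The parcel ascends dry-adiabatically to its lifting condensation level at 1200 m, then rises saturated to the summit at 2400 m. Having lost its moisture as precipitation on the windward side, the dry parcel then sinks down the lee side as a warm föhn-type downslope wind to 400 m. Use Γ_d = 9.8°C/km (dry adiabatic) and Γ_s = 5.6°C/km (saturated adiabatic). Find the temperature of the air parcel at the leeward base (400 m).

18°C

Dry to 1200 m: -9.8 × 1.1 km = -10.78°C, so T = 5.12°C.
Saturated to 2400 m: -5.6 × 1.2 km = -6.72°C, so T = -1.6°C.
Dry descent to 400 m: +9.8 × 2 km = +19.6°C, so T = 18°C.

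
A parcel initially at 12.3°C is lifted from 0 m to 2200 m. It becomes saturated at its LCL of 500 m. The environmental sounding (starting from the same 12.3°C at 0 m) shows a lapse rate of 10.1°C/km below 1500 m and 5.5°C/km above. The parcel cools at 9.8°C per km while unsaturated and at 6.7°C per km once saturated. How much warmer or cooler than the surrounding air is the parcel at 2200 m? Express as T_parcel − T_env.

Parcel:
  From 0 m to 500 m (dry): cools by 9.8 × 0.5 = 4.9°C, giving 7.4°C.
  From 500 m to 2200 m (saturated): cools by 6.7 × 1.7 = 11.39°C, giving -3.99°C.
Environment:
  From 0 m to 1500 m (environment, lower layer): cools by 10.1 × 1.5 = 15.15°C, giving -2.85°C.
  From 1500 m to 2200 m (environment, upper layer): cools by 5.5 × 0.7 = 3.85°C, giving -6.7°C.
T_parcel − T_env = -3.99 − (-6.7) = +2.71°C

+2.71°C (parcel warmer than environment)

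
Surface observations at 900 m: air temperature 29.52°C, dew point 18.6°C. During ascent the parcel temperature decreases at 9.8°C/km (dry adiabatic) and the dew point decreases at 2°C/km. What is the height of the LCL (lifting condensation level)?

T and T_d converge at 9.8 − 2 = 7.8°C per km
Height above start = (29.52 − 18.6) / 7.8 = 1.4 km
LCL altitude = 900 m + 1400 m = 2300 m

2300 m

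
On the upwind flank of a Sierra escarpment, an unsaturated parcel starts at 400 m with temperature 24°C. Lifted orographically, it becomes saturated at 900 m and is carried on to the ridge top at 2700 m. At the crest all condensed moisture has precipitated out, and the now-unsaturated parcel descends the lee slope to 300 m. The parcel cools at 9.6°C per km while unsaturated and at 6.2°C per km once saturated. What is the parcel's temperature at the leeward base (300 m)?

Dry to 900 m: -9.6 × 0.5 km = -4.8°C, so T = 19.2°C.
Saturated to 2700 m: -6.2 × 1.8 km = -11.16°C, so T = 8.04°C.
Dry descent to 300 m: +9.6 × 2.4 km = +23.04°C, so T = 31.08°C.

31.08°C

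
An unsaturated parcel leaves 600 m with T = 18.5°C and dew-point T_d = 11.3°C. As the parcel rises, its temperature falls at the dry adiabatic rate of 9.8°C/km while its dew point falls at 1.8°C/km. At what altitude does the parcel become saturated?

T and T_d converge at 9.8 − 1.8 = 8°C per km
Height above start = (18.5 − 11.3) / 8 = 0.9 km
LCL altitude = 600 m + 900 m = 1500 m

1500 m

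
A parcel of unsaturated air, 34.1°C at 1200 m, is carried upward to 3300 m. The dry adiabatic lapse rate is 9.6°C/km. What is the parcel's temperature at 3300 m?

13.94°C

1200–3300 m, dry adiabatic: Δz = 2.1 km ⇒ ΔT = -20.16°C; T = 13.94°C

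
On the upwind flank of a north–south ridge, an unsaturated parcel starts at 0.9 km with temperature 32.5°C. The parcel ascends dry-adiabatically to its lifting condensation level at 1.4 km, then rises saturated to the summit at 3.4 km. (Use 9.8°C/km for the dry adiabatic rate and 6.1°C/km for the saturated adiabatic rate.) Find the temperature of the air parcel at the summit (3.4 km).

From 900 m to 1400 m (dry): cools by 9.8 × 0.5 = 4.9°C, giving 27.6°C.
From 1400 m to 3400 m (saturated): cools by 6.1 × 2 = 12.2°C, giving 15.4°C.

15.4°C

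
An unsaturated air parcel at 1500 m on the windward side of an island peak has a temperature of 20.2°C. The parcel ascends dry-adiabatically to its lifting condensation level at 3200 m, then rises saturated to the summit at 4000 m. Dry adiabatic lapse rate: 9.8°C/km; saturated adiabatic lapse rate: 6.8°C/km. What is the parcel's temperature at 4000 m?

1500 → 3200 m (dry, 9.8°C/km): ΔT = -9.8 × 1.7 = -16.66°C → T = 3.54°C
3200 → 4000 m (saturated, 6.8°C/km): ΔT = -6.8 × 0.8 = -5.44°C → T = -1.9°C

-1.9°C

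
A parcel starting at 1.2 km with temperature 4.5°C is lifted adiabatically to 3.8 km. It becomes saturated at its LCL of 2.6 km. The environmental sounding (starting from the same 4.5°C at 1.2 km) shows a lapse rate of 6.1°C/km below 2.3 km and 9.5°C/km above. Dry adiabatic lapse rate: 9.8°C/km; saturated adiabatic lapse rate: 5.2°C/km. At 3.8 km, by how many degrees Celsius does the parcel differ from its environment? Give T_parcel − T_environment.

Parcel:
  1200 → 2600 m (dry, 9.8°C/km): ΔT = -9.8 × 1.4 = -13.72°C → T = -9.22°C
  2600 → 3800 m (saturated, 5.2°C/km): ΔT = -5.2 × 1.2 = -6.24°C → T = -15.46°C
Environment:
  1200 → 2300 m (environment, lower layer, 6.1°C/km): ΔT = -6.1 × 1.1 = -6.71°C → T = -2.21°C
  2300 → 3800 m (environment, upper layer, 9.5°C/km): ΔT = -9.5 × 1.5 = -14.25°C → T = -16.46°C
T_parcel − T_env = -15.46 − (-16.46) = +1°C

+1°C (parcel warmer than environment)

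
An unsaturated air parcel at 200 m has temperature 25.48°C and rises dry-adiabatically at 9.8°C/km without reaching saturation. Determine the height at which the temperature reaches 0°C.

Height above start = (25.48 − 0) / 9.8 = 2.6 km
Altitude = 200 m + 2600 m = 2800 m

2800 m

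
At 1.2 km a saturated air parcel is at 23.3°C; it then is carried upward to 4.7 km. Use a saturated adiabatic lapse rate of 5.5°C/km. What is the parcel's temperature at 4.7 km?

Saturated adiabatic to 4700 m: -5.5 × 3.5 km = -19.25°C, so T = 4.05°C.

4.05°C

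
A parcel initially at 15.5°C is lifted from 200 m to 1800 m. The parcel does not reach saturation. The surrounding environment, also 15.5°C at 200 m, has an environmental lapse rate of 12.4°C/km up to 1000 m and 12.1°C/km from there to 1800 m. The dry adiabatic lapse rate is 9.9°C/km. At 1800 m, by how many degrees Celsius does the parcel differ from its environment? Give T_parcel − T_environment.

+3.76°C (parcel warmer than environment)

Parcel:
  Dry to 1800 m: -9.9 × 1.6 km = -15.84°C, so T = -0.34°C.
Environment:
  Environment, lower layer to 1000 m: -12.4 × 0.8 km = -9.92°C, so T = 5.58°C.
  Environment, upper layer to 1800 m: -12.1 × 0.8 km = -9.68°C, so T = -4.1°C.
T_parcel − T_env = -0.34 − (-4.1) = +3.76°C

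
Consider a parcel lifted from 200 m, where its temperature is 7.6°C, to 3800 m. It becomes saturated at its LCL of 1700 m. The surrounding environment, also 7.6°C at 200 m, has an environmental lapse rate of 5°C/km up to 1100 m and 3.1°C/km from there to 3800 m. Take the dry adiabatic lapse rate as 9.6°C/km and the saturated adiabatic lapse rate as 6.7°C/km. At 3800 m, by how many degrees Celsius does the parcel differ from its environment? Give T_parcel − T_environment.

Parcel:
  From 200 m to 1700 m (dry): cools by 9.6 × 1.5 = 14.4°C, giving -6.8°C.
  From 1700 m to 3800 m (saturated): cools by 6.7 × 2.1 = 14.07°C, giving -20.87°C.
Environment:
  From 200 m to 1100 m (environment, lower layer): cools by 5 × 0.9 = 4.5°C, giving 3.1°C.
  From 1100 m to 3800 m (environment, upper layer): cools by 3.1 × 2.7 = 8.37°C, giving -5.27°C.
T_parcel − T_env = -20.87 − (-5.27) = -15.6°C

-15.6°C (parcel cooler than environment)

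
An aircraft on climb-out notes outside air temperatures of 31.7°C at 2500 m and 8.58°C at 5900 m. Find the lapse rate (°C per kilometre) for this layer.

6.8°C/km

Γ = −ΔT/Δz = (31.7 − 8.58) / (5900 − 2500) m
  = 23.12°C / 3.4 km = 6.8°C/km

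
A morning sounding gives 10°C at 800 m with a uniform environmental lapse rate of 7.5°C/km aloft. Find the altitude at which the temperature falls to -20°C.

Height above start = (10 − (-20)) / 7.5 = 4 km
Altitude = 800 m + 4000 m = 4800 m

4800 m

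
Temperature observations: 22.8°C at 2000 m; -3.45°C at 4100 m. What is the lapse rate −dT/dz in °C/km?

Γ = −ΔT/Δz = (22.8 − (-3.45)) / (4100 − 2000) m
  = 26.25°C / 2.1 km = 12.5°C/km

12.5°C/km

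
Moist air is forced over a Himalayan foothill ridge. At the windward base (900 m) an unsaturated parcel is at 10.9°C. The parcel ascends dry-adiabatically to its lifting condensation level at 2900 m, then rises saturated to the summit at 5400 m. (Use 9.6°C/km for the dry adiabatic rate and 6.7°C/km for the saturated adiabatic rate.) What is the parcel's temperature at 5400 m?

900–2900 m, dry: Δz = 2 km ⇒ ΔT = -19.2°C; T = -8.3°C
2900–5400 m, saturated: Δz = 2.5 km ⇒ ΔT = -16.75°C; T = -25.05°C

-25.05°C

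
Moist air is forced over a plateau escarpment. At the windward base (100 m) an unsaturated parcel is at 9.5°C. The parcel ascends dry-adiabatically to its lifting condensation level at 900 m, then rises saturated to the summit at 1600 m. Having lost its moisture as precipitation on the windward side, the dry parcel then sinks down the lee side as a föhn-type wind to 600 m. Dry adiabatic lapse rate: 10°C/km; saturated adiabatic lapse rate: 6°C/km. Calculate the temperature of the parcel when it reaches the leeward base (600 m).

7.3°C

From 100 m to 900 m (dry): cools by 10 × 0.8 = 8°C, giving 1.5°C.
From 900 m to 1600 m (saturated): cools by 6 × 0.7 = 4.2°C, giving -2.7°C.
From 1600 m to 600 m (dry descent): warms by 10 × 1 = 10°C, giving 7.3°C.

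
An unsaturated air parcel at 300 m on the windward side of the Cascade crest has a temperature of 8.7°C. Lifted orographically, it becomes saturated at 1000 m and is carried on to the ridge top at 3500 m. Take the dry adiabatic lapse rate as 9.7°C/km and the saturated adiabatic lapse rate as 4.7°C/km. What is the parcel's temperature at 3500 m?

-9.84°C

300 → 1000 m (dry, 9.7°C/km): ΔT = -9.7 × 0.7 = -6.79°C → T = 1.91°C
1000 → 3500 m (saturated, 4.7°C/km): ΔT = -4.7 × 2.5 = -11.75°C → T = -9.84°C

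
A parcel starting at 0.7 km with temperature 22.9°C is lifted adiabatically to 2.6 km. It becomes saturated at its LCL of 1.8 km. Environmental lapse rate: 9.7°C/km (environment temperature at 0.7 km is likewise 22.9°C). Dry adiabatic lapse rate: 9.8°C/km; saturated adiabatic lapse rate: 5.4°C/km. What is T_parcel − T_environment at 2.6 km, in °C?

+3.33°C (parcel warmer than environment)

Parcel:
  Dry to 1800 m: -9.8 × 1.1 km = -10.78°C, so T = 12.12°C.
  Saturated to 2600 m: -5.4 × 0.8 km = -4.32°C, so T = 7.8°C.
Environment:
  Environment to 2600 m: -9.7 × 1.9 km = -18.43°C, so T = 4.47°C.
T_parcel − T_env = 7.8 − 4.47 = +3.33°C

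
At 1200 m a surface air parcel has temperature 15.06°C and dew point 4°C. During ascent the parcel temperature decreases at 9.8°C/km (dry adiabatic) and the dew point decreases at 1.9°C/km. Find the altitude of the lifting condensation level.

T and T_d converge at 9.8 − 1.9 = 7.9°C per km
Height above start = (15.06 − 4) / 7.9 = 1.4 km
LCL altitude = 1200 m + 1400 m = 2600 m

2600 m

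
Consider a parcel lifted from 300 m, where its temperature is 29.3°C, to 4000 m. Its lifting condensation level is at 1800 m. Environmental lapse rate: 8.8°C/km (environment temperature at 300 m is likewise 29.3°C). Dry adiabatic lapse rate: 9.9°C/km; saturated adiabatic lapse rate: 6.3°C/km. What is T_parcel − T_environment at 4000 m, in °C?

Parcel:
  300 → 1800 m (dry, 9.9°C/km): ΔT = -9.9 × 1.5 = -14.85°C → T = 14.45°C
  1800 → 4000 m (saturated, 6.3°C/km): ΔT = -6.3 × 2.2 = -13.86°C → T = 0.59°C
Environment:
  300 → 4000 m (environment, 8.8°C/km): ΔT = -8.8 × 3.7 = -32.56°C → T = -3.26°C
T_parcel − T_env = 0.59 − (-3.26) = +3.85°C

+3.85°C (parcel warmer than environment)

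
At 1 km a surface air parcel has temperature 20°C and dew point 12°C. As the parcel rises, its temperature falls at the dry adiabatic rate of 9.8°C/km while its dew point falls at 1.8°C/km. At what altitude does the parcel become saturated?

2 km

T and T_d converge at 9.8 − 1.8 = 8°C per km
Height above start = (20 − 12) / 8 = 1 km
LCL altitude = 1000 m + 1000 m = 2000 m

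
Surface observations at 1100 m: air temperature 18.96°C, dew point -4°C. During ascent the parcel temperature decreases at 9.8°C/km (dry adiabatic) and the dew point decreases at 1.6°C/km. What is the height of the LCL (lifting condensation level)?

3900 m

T and T_d converge at 9.8 − 1.6 = 8.2°C per km
Height above start = (18.96 − (-4)) / 8.2 = 2.8 km
LCL altitude = 1100 m + 2800 m = 3900 m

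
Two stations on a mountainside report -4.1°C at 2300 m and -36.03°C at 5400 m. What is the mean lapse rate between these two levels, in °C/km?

10.3°C/km

Γ = −ΔT/Δz = (-4.1 − (-36.03)) / (5400 − 2300) m
  = 31.93°C / 3.1 km = 10.3°C/km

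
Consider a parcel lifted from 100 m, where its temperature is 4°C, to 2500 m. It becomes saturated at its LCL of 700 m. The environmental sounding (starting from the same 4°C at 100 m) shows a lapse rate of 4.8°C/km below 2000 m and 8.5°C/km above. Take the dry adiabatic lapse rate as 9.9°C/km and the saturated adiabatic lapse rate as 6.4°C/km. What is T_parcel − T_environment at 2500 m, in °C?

Parcel:
  From 100 m to 700 m (dry): cools by 9.9 × 0.6 = 5.94°C, giving -1.94°C.
  From 700 m to 2500 m (saturated): cools by 6.4 × 1.8 = 11.52°C, giving -13.46°C.
Environment:
  From 100 m to 2000 m (environment, lower layer): cools by 4.8 × 1.9 = 9.12°C, giving -5.12°C.
  From 2000 m to 2500 m (environment, upper layer): cools by 8.5 × 0.5 = 4.25°C, giving -9.37°C.
T_parcel − T_env = -13.46 − (-9.37) = -4.09°C

-4.09°C (parcel cooler than environment)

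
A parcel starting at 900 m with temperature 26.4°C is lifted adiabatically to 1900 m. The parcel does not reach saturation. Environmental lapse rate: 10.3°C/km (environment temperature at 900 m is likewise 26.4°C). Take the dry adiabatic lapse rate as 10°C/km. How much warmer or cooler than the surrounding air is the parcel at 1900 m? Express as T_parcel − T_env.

Parcel:
  900 → 1900 m (dry, 10°C/km): ΔT = -10 × 1 = -10°C → T = 16.4°C
Environment:
  900 → 1900 m (environment, 10.3°C/km): ΔT = -10.3 × 1 = -10.3°C → T = 16.1°C
T_parcel − T_env = 16.4 − 16.1 = +0.3°C

+0.3°C (parcel warmer than environment)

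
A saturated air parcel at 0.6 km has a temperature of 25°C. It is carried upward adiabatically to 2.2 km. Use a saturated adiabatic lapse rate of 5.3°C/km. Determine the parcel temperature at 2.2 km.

16.52°C

600–2200 m, saturated adiabatic: Δz = 1.6 km ⇒ ΔT = -8.48°C; T = 16.52°C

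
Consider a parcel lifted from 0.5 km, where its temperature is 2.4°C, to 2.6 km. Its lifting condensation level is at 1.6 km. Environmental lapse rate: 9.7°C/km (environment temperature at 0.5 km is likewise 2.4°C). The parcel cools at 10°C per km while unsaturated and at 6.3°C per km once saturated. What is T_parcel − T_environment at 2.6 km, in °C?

Parcel:
  Dry to 1600 m: -10 × 1.1 km = -11°C, so T = -8.6°C.
  Saturated to 2600 m: -6.3 × 1 km = -6.3°C, so T = -14.9°C.
Environment:
  Environment to 2600 m: -9.7 × 2.1 km = -20.37°C, so T = -17.97°C.
T_parcel − T_env = -14.9 − (-17.97) = +3.07°C

+3.07°C (parcel warmer than environment)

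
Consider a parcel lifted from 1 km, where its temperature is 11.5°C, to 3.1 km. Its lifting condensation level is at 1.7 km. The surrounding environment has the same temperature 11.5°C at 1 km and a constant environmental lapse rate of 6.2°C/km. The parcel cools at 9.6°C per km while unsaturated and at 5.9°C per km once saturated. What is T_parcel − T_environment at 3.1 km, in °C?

-1.96°C (parcel cooler than environment)

Parcel:
  1000 → 1700 m (dry, 9.6°C/km): ΔT = -9.6 × 0.7 = -6.72°C → T = 4.78°C
  1700 → 3100 m (saturated, 5.9°C/km): ΔT = -5.9 × 1.4 = -8.26°C → T = -3.48°C
Environment:
  1000 → 3100 m (environment, 6.2°C/km): ΔT = -6.2 × 2.1 = -13.02°C → T = -1.52°C
T_parcel − T_env = -3.48 − (-1.52) = -1.96°C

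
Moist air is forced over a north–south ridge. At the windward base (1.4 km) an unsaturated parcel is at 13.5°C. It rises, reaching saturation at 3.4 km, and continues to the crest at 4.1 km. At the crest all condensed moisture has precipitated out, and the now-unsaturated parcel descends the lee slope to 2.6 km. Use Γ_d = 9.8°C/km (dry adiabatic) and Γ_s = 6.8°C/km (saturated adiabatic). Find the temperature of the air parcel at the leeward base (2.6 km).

Dry to 3400 m: -9.8 × 2 km = -19.6°C, so T = -6.1°C.
Saturated to 4100 m: -6.8 × 0.7 km = -4.76°C, so T = -10.86°C.
Dry descent to 2600 m: +9.8 × 1.5 km = +14.7°C, so T = 3.84°C.

3.84°C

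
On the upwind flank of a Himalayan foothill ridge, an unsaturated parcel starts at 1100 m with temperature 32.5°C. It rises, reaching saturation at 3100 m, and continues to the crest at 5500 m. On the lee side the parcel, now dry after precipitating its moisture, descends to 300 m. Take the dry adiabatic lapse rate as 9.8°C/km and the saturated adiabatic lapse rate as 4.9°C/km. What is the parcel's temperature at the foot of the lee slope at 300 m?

1100 → 3100 m (dry, 9.8°C/km): ΔT = -9.8 × 2 = -19.6°C → T = 12.9°C
3100 → 5500 m (saturated, 4.9°C/km): ΔT = -4.9 × 2.4 = -11.76°C → T = 1.14°C
5500 → 300 m (dry descent, 9.8°C/km): ΔT = +9.8 × 5.2 = +50.96°C → T = 52.1°C

52.1°C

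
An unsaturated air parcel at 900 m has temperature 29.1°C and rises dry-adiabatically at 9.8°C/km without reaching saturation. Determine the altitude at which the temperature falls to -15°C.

Height above start = (29.1 − (-15)) / 9.8 = 4.5 km
Altitude = 900 m + 4500 m = 5400 m

5400 m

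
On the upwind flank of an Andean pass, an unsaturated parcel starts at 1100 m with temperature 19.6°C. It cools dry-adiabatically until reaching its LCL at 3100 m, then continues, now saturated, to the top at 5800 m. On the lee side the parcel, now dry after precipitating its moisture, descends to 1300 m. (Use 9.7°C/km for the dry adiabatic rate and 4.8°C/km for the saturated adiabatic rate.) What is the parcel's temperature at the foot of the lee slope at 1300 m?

30.89°C

1100–3100 m, dry: Δz = 2 km ⇒ ΔT = -19.4°C; T = 0.2°C
3100–5800 m, saturated: Δz = 2.7 km ⇒ ΔT = -12.96°C; T = -12.76°C
5800–1300 m, dry descent: Δz = 4.5 km ⇒ ΔT = +43.65°C; T = 30.89°C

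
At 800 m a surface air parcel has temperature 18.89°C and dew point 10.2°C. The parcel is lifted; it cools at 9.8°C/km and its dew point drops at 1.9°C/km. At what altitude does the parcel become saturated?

1900 m

T and T_d converge at 9.8 − 1.9 = 7.9°C per km
Height above start = (18.89 − 10.2) / 7.9 = 1.1 km
LCL altitude = 800 m + 1100 m = 1900 m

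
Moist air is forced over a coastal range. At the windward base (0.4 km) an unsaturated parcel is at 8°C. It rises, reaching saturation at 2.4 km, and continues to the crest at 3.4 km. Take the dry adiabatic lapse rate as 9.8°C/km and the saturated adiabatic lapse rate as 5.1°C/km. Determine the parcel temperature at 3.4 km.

-16.7°C

Dry to 2400 m: -9.8 × 2 km = -19.6°C, so T = -11.6°C.
Saturated to 3400 m: -5.1 × 1 km = -5.1°C, so T = -16.7°C.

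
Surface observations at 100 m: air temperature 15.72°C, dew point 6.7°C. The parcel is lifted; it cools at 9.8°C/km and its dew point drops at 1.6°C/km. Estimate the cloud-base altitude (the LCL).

1200 m

T and T_d converge at 9.8 − 1.6 = 8.2°C per km
Height above start = (15.72 − 6.7) / 8.2 = 1.1 km
LCL altitude = 100 m + 1100 m = 1200 m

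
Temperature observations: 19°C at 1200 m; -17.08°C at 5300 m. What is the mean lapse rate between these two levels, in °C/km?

Γ = −ΔT/Δz = (19 − (-17.08)) / (5300 − 1200) m
  = 36.08°C / 4.1 km = 8.8°C/km

8.8°C/km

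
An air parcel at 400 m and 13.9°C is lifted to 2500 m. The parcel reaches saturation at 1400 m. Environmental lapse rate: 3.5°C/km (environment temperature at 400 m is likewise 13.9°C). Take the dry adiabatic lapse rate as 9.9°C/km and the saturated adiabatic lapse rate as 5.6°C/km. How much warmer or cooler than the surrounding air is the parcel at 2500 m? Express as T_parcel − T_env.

Parcel:
  400–1400 m, dry: Δz = 1 km ⇒ ΔT = -9.9°C; T = 4°C
  1400–2500 m, saturated: Δz = 1.1 km ⇒ ΔT = -6.16°C; T = -2.16°C
Environment:
  400–2500 m, environment: Δz = 2.1 km ⇒ ΔT = -7.35°C; T = 6.55°C
T_parcel − T_env = -2.16 − 6.55 = -8.71°C

-8.71°C (parcel cooler than environment)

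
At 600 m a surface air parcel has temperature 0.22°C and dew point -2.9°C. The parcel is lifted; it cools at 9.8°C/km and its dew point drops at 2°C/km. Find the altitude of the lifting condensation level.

1000 m

T and T_d converge at 9.8 − 2 = 7.8°C per km
Height above start = (0.22 − (-2.9)) / 7.8 = 0.4 km
LCL altitude = 600 m + 400 m = 1000 m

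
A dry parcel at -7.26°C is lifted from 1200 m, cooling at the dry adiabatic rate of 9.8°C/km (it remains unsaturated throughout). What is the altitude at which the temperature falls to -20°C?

2500 m

Height above start = (-7.26 − (-20)) / 9.8 = 1.3 km
Altitude = 1200 m + 1300 m = 2500 m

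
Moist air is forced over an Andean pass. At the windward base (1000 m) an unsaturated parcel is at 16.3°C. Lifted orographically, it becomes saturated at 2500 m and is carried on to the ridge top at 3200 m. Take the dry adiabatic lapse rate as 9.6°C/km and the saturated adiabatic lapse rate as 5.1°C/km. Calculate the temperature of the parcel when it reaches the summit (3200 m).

1000 → 2500 m (dry, 9.6°C/km): ΔT = -9.6 × 1.5 = -14.4°C → T = 1.9°C
2500 → 3200 m (saturated, 5.1°C/km): ΔT = -5.1 × 0.7 = -3.57°C → T = -1.67°C

-1.67°C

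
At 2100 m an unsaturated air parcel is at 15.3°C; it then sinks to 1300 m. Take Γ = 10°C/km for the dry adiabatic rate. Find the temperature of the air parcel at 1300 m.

23.3°C

From 2100 m to 1300 m (dry adiabatic): warms by 10 × 0.8 = 8°C, giving 23.3°C.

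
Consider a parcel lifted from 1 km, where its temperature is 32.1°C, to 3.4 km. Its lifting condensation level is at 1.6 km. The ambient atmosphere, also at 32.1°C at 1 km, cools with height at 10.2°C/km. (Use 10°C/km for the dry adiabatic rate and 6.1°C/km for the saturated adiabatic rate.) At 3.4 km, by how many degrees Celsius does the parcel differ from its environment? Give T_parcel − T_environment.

+7.5°C (parcel warmer than environment)

Parcel:
  Dry to 1600 m: -10 × 0.6 km = -6°C, so T = 26.1°C.
  Saturated to 3400 m: -6.1 × 1.8 km = -10.98°C, so T = 15.12°C.
Environment:
  Environment to 3400 m: -10.2 × 2.4 km = -24.48°C, so T = 7.62°C.
T_parcel − T_env = 15.12 − 7.62 = +7.5°C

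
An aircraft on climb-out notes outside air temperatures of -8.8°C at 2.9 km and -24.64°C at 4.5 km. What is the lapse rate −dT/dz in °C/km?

9.9°C/km

Γ = −ΔT/Δz = (-8.8 − (-24.64)) / (4500 − 2900) m
  = 15.84°C / 1.6 km = 9.9°C/km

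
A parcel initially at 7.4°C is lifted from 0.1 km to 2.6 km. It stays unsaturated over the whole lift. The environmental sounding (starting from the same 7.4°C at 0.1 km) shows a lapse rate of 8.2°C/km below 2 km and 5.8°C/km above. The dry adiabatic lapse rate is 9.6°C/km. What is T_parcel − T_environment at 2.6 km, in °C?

-4.94°C (parcel cooler than environment)

Parcel:
  100 → 2600 m (dry, 9.6°C/km): ΔT = -9.6 × 2.5 = -24°C → T = -16.6°C
Environment:
  100 → 2000 m (environment, lower layer, 8.2°C/km): ΔT = -8.2 × 1.9 = -15.58°C → T = -8.18°C
  2000 → 2600 m (environment, upper layer, 5.8°C/km): ΔT = -5.8 × 0.6 = -3.48°C → T = -11.66°C
T_parcel − T_env = -16.6 − (-11.66) = -4.94°C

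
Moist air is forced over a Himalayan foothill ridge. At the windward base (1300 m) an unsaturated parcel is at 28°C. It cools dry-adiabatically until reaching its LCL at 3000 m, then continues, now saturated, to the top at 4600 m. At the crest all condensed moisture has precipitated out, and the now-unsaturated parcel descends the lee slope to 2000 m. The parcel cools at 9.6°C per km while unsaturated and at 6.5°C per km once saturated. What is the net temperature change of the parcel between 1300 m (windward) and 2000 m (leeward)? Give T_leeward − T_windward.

1300–3000 m, dry: Δz = 1.7 km ⇒ ΔT = -16.32°C; T = 11.68°C
3000–4600 m, saturated: Δz = 1.6 km ⇒ ΔT = -10.4°C; T = 1.28°C
4600–2000 m, dry descent: Δz = 2.6 km ⇒ ΔT = +24.96°C; T = 26.24°C
Net change vs windward start: 26.24 − 28 = -1.76°C

-1.76°C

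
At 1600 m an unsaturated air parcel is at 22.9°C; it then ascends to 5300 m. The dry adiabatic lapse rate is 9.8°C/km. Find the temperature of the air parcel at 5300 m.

-13.36°C

From 1600 m to 5300 m (dry adiabatic): cools by 9.8 × 3.7 = 36.26°C, giving -13.36°C.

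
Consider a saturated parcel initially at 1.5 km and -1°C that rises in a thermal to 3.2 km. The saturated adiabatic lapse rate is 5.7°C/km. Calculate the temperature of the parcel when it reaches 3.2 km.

-10.69°C

Saturated adiabatic to 3200 m: -5.7 × 1.7 km = -9.69°C, so T = -10.69°C.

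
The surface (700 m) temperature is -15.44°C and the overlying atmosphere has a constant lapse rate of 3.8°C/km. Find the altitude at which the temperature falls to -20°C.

Height above start = (-15.44 − (-20)) / 3.8 = 1.2 km
Altitude = 700 m + 1200 m = 1900 m

1900 m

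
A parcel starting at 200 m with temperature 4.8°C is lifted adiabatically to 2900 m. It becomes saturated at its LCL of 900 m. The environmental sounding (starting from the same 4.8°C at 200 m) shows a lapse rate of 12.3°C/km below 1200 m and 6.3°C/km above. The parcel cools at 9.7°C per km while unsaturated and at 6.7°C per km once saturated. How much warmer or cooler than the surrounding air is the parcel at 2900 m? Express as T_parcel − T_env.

+2.82°C (parcel warmer than environment)

Parcel:
  From 200 m to 900 m (dry): cools by 9.7 × 0.7 = 6.79°C, giving -1.99°C.
  From 900 m to 2900 m (saturated): cools by 6.7 × 2 = 13.4°C, giving -15.39°C.
Environment:
  From 200 m to 1200 m (environment, lower layer): cools by 12.3 × 1 = 12.3°C, giving -7.5°C.
  From 1200 m to 2900 m (environment, upper layer): cools by 6.3 × 1.7 = 10.71°C, giving -18.21°C.
T_parcel − T_env = -15.39 − (-18.21) = +2.82°C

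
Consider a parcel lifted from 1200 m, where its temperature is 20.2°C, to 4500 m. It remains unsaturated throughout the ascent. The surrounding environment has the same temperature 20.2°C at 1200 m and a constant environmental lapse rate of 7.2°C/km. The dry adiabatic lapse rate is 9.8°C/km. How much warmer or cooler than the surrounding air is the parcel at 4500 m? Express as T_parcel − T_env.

-8.58°C (parcel cooler than environment)

Parcel:
  1200–4500 m, dry: Δz = 3.3 km ⇒ ΔT = -32.34°C; T = -12.14°C
Environment:
  1200–4500 m, environment: Δz = 3.3 km ⇒ ΔT = -23.76°C; T = -3.56°C
T_parcel − T_env = -12.14 − (-3.56) = -8.58°C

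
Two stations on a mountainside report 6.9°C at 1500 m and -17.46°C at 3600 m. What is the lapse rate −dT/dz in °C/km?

11.6°C/km

Γ = −ΔT/Δz = (6.9 − (-17.46)) / (3600 − 1500) m
  = 24.36°C / 2.1 km = 11.6°C/km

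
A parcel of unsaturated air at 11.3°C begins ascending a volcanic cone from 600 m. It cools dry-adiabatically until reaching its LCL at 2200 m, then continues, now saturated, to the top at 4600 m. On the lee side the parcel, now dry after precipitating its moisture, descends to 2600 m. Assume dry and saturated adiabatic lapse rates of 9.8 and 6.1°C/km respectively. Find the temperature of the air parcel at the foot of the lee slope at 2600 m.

0.58°C

600–2200 m, dry: Δz = 1.6 km ⇒ ΔT = -15.68°C; T = -4.38°C
2200–4600 m, saturated: Δz = 2.4 km ⇒ ΔT = -14.64°C; T = -19.02°C
4600–2600 m, dry descent: Δz = 2 km ⇒ ΔT = +19.6°C; T = 0.58°C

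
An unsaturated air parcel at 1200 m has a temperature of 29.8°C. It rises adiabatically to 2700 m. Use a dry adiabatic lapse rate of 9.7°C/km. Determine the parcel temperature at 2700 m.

Dry adiabatic to 2700 m: -9.7 × 1.5 km = -14.55°C, so T = 15.25°C.

15.25°C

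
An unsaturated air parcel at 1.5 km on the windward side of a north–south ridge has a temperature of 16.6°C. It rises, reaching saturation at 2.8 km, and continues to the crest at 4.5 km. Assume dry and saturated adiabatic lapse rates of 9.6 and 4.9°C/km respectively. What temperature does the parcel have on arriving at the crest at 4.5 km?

-4.21°C

1500–2800 m, dry: Δz = 1.3 km ⇒ ΔT = -12.48°C; T = 4.12°C
2800–4500 m, saturated: Δz = 1.7 km ⇒ ΔT = -8.33°C; T = -4.21°C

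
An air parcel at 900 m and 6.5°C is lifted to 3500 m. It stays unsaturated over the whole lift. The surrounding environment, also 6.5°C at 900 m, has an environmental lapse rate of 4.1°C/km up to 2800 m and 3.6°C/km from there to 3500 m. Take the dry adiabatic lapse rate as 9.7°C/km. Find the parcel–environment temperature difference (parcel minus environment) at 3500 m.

Parcel:
  From 900 m to 3500 m (dry): cools by 9.7 × 2.6 = 25.22°C, giving -18.72°C.
Environment:
  From 900 m to 2800 m (environment, lower layer): cools by 4.1 × 1.9 = 7.79°C, giving -1.29°C.
  From 2800 m to 3500 m (environment, upper layer): cools by 3.6 × 0.7 = 2.52°C, giving -3.81°C.
T_parcel − T_env = -18.72 − (-3.81) = -14.91°C

-14.91°C (parcel cooler than environment)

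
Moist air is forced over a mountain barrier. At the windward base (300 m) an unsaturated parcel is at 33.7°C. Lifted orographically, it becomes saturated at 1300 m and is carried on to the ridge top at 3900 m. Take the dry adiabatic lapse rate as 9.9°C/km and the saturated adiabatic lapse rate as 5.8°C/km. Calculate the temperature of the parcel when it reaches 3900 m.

From 300 m to 1300 m (dry): cools by 9.9 × 1 = 9.9°C, giving 23.8°C.
From 1300 m to 3900 m (saturated): cools by 5.8 × 2.6 = 15.08°C, giving 8.72°C.

8.72°C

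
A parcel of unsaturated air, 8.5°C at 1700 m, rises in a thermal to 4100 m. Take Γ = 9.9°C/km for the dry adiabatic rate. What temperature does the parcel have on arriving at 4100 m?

-15.26°C

1700–4100 m, dry adiabatic: Δz = 2.4 km ⇒ ΔT = -23.76°C; T = -15.26°C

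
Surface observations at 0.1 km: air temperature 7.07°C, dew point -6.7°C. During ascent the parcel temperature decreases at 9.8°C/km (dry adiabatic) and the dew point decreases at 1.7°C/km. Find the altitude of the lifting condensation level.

T and T_d converge at 9.8 − 1.7 = 8.1°C per km
Height above start = (7.07 − (-6.7)) / 8.1 = 1.7 km
LCL altitude = 100 m + 1700 m = 1800 m

1.8 km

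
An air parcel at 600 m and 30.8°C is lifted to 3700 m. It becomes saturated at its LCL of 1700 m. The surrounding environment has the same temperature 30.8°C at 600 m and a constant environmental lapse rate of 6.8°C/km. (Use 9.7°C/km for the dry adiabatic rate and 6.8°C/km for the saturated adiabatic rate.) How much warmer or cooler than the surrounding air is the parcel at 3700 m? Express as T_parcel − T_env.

Parcel:
  600–1700 m, dry: Δz = 1.1 km ⇒ ΔT = -10.67°C; T = 20.13°C
  1700–3700 m, saturated: Δz = 2 km ⇒ ΔT = -13.6°C; T = 6.53°C
Environment:
  600–3700 m, environment: Δz = 3.1 km ⇒ ΔT = -21.08°C; T = 9.72°C
T_parcel − T_env = 6.53 − 9.72 = -3.19°C

-3.19°C (parcel cooler than environment)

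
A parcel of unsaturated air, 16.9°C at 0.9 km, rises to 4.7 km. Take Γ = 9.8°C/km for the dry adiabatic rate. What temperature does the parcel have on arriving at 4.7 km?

900 → 4700 m (dry adiabatic, 9.8°C/km): ΔT = -9.8 × 3.8 = -37.24°C → T = -20.34°C

-20.34°C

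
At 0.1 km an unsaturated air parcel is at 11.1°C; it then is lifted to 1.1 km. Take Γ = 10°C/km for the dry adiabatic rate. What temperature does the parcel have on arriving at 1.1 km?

100–1100 m, dry adiabatic: Δz = 1 km ⇒ ΔT = -10°C; T = 1.1°C

1.1°C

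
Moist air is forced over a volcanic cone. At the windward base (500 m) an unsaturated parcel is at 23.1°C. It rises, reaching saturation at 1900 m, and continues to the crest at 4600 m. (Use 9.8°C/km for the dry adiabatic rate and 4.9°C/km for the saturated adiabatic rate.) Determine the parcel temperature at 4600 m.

500–1900 m, dry: Δz = 1.4 km ⇒ ΔT = -13.72°C; T = 9.38°C
1900–4600 m, saturated: Δz = 2.7 km ⇒ ΔT = -13.23°C; T = -3.85°C

-3.85°C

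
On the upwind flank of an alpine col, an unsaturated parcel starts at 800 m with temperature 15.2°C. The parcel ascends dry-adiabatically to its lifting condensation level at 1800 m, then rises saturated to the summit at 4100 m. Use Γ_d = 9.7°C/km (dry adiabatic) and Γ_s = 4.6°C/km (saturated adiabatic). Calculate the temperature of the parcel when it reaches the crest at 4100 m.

-5.08°C

800–1800 m, dry: Δz = 1 km ⇒ ΔT = -9.7°C; T = 5.5°C
1800–4100 m, saturated: Δz = 2.3 km ⇒ ΔT = -10.58°C; T = -5.08°C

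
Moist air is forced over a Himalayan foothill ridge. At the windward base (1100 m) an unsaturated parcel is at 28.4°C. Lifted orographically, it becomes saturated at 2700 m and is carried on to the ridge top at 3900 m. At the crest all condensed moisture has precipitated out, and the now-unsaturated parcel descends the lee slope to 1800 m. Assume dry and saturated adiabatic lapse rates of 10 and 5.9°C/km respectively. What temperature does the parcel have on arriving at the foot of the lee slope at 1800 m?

26.32°C

1100–2700 m, dry: Δz = 1.6 km ⇒ ΔT = -16°C; T = 12.4°C
2700–3900 m, saturated: Δz = 1.2 km ⇒ ΔT = -7.08°C; T = 5.32°C
3900–1800 m, dry descent: Δz = 2.1 km ⇒ ΔT = +21°C; T = 26.32°C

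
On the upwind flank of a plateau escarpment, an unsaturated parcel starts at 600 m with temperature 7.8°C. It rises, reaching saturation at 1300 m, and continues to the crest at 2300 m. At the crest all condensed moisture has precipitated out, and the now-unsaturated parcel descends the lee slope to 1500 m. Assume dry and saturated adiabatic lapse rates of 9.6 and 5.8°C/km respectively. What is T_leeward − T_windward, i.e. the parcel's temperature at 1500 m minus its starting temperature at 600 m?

600–1300 m, dry: Δz = 0.7 km ⇒ ΔT = -6.72°C; T = 1.08°C
1300–2300 m, saturated: Δz = 1 km ⇒ ΔT = -5.8°C; T = -4.72°C
2300–1500 m, dry descent: Δz = 0.8 km ⇒ ΔT = +7.68°C; T = 2.96°C
Net change vs windward start: 2.96 − 7.8 = -4.84°C

-4.84°C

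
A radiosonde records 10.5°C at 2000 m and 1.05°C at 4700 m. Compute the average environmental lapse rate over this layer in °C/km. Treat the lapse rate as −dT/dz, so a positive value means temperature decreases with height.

Γ = −ΔT/Δz = (10.5 − 1.05) / (4700 − 2000) m
  = 9.45°C / 2.7 km = 3.5°C/km

3.5°C/km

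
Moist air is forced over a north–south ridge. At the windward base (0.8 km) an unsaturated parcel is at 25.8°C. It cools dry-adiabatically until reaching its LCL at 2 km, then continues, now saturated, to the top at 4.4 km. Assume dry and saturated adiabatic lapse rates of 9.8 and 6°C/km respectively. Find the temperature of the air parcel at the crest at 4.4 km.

Dry to 2000 m: -9.8 × 1.2 km = -11.76°C, so T = 14.04°C.
Saturated to 4400 m: -6 × 2.4 km = -14.4°C, so T = -0.36°C.

-0.36°C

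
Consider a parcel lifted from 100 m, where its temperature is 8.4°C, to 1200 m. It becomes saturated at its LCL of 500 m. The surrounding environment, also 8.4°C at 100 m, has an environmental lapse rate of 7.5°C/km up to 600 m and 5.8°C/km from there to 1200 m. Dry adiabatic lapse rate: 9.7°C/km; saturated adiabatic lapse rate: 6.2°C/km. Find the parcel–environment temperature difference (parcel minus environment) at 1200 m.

Parcel:
  100–500 m, dry: Δz = 0.4 km ⇒ ΔT = -3.88°C; T = 4.52°C
  500–1200 m, saturated: Δz = 0.7 km ⇒ ΔT = -4.34°C; T = 0.18°C
Environment:
  100–600 m, environment, lower layer: Δz = 0.5 km ⇒ ΔT = -3.75°C; T = 4.65°C
  600–1200 m, environment, upper layer: Δz = 0.6 km ⇒ ΔT = -3.48°C; T = 1.17°C
T_parcel − T_env = 0.18 − 1.17 = -0.99°C

-0.99°C (parcel cooler than environment)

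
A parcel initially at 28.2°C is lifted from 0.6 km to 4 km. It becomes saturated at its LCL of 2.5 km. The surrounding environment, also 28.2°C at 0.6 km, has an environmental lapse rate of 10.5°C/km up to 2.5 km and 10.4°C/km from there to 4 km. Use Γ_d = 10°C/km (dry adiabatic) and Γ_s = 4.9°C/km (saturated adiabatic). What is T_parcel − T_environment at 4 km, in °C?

Parcel:
  Dry to 2500 m: -10 × 1.9 km = -19°C, so T = 9.2°C.
  Saturated to 4000 m: -4.9 × 1.5 km = -7.35°C, so T = 1.85°C.
Environment:
  Environment, lower layer to 2500 m: -10.5 × 1.9 km = -19.95°C, so T = 8.25°C.
  Environment, upper layer to 4000 m: -10.4 × 1.5 km = -15.6°C, so T = -7.35°C.
T_parcel − T_env = 1.85 − (-7.35) = +9.2°C

+9.2°C (parcel warmer than environment)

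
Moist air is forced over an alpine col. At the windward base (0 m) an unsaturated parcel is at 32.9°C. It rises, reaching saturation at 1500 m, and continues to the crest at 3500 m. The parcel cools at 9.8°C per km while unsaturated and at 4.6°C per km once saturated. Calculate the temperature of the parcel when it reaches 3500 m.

9°C

0–1500 m, dry: Δz = 1.5 km ⇒ ΔT = -14.7°C; T = 18.2°C
1500–3500 m, saturated: Δz = 2 km ⇒ ΔT = -9.2°C; T = 9°C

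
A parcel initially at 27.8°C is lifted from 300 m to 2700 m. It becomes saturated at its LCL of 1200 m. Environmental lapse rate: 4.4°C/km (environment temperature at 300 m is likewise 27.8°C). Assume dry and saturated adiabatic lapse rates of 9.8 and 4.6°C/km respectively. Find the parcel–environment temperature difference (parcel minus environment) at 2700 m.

-5.16°C (parcel cooler than environment)

Parcel:
  300–1200 m, dry: Δz = 0.9 km ⇒ ΔT = -8.82°C; T = 18.98°C
  1200–2700 m, saturated: Δz = 1.5 km ⇒ ΔT = -6.9°C; T = 12.08°C
Environment:
  300–2700 m, environment: Δz = 2.4 km ⇒ ΔT = -10.56°C; T = 17.24°C
T_parcel − T_env = 12.08 − 17.24 = -5.16°C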